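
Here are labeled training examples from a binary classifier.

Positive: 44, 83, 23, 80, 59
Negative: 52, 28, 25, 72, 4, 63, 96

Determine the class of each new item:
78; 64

All 'Positive' examples share one property — ≡ 2 (mod 3) — and every 'Negative' example lacks it.
78: 78 mod 3 = 0, doesn't qualify → Negative.
64: 64 mod 3 = 1, doesn't qualify → Negative.

Negative, Negative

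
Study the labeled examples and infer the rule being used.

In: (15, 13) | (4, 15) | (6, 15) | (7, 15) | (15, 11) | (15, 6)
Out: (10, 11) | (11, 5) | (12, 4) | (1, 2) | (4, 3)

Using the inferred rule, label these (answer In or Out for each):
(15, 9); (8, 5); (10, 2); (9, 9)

In, Out, Out, Out

Every 'In' example satisfies: max ≥ 13. None of the 'Out' examples do.
In: (15, 9), since max 15. Out: (8, 5), since max 8. Out: (10, 2), since max 10. Out: (9, 9), since max 9.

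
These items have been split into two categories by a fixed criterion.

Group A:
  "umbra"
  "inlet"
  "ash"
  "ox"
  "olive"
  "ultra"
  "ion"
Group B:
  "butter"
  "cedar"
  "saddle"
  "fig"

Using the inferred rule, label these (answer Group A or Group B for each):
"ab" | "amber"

Group A, Group A

'Group A' ⟺ starts with a vowel.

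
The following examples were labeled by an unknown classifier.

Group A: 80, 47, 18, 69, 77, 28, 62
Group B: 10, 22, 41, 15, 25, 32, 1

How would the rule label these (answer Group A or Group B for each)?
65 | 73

The rule appears to be: digit sum ≥ 8.
65: digit sum 6+5 = 11, has this property → Group A.
73: digit sum 7+3 = 10, has this property → Group A.

Group A, Group A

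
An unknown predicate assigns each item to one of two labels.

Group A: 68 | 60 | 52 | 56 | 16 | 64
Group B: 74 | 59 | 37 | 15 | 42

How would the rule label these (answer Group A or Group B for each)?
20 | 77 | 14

Group A, Group B, Group B

Rule: multiple of 4. This holds for each 'Group A' example and fails for each 'Group B' one.
Group A: 20, since 20 = 4·5. Group B: 77, since 77 = 4·19 + 1. Group B: 14, since 14 = 4·3 + 2.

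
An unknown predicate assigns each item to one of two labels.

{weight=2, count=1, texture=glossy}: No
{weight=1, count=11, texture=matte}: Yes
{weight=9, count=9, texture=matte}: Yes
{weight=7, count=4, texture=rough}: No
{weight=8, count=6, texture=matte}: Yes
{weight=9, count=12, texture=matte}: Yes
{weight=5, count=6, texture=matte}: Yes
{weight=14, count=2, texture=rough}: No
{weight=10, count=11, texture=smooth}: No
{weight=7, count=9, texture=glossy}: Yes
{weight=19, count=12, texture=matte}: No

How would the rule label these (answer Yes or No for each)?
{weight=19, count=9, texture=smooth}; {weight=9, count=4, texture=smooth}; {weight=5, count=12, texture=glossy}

The simplest hypothesis consistent with all the labels is: count ≥ 6 AND weight ≤ 9.

No, No, Yes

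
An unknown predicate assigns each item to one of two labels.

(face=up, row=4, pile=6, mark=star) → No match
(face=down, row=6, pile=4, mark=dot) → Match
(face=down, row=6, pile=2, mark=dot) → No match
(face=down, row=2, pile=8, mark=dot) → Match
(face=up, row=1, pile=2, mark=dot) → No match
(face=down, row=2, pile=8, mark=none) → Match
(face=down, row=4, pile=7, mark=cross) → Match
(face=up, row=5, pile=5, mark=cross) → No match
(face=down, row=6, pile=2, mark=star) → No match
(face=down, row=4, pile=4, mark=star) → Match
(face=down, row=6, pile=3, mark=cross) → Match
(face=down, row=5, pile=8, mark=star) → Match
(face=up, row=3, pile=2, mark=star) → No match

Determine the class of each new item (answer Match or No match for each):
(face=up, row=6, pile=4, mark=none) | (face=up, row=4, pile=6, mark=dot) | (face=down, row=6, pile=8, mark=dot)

No match, No match, Match

The simplest hypothesis consistent with all the labels is: face is down AND pile ≥ 3.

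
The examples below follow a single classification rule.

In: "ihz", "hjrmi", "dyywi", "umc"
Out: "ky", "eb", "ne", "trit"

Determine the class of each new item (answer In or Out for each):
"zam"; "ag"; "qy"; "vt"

The simplest hypothesis consistent with all the labels is: odd length.

In, Out, Out, Out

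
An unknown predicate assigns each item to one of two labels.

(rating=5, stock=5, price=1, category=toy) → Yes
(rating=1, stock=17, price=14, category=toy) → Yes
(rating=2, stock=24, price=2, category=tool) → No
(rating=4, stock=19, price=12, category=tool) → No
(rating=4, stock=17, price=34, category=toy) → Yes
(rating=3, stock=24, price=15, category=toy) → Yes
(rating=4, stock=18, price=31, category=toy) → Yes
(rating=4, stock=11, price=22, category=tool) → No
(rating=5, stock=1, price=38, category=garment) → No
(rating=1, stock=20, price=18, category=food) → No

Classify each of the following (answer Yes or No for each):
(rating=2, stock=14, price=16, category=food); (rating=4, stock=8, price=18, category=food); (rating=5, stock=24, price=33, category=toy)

No, No, Yes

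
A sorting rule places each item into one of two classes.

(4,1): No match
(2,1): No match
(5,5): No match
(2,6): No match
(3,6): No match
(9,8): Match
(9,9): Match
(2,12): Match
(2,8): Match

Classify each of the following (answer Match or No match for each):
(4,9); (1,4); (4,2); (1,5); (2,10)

Match, No match, No match, No match, Match

All 'Match' examples share one property — second ≥ 8 — and every 'No match' example lacks it.
(4,9): Match (second 9). (1,4): No match (second 4). (4,2): No match (second 2). (1,5): No match (second 5). (2,10): Match (second 10).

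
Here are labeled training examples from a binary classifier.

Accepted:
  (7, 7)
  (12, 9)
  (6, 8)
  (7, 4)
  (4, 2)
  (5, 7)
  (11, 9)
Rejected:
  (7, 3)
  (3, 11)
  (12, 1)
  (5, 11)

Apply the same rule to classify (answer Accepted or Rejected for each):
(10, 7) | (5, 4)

Accepted, Accepted

The pattern is that an item is 'Accepted' exactly when: |first − second| ≤ 3.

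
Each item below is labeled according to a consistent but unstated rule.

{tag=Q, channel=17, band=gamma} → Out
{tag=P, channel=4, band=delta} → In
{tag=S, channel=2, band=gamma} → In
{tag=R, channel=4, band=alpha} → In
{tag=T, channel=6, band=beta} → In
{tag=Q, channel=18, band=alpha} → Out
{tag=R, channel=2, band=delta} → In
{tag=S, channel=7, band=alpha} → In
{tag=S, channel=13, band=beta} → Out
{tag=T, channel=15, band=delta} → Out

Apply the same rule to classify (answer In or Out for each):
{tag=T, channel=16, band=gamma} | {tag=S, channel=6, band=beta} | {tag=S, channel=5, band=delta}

The simplest hypothesis consistent with all the labels is: channel ≤ 7.
{tag=T, channel=16, band=gamma}: channel = 16, fails the rule → Out.
{tag=S, channel=6, band=beta}: channel = 6, checks out → In.
{tag=S, channel=5, band=delta}: channel = 5, checks out → In.

Out, In, In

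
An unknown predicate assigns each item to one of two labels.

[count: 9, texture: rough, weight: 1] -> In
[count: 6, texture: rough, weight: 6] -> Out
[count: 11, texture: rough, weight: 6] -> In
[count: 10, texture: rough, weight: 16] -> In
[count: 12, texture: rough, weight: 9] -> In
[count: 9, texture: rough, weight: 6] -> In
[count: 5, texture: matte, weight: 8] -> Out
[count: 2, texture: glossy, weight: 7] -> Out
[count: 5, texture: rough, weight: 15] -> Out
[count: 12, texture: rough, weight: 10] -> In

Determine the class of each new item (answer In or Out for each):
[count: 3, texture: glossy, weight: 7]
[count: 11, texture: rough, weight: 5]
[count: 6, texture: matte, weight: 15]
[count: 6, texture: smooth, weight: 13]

Out, In, Out, Out

Rule: count ≥ 9. This holds for each 'In' example and fails for each 'Out' one.
[count: 3, texture: glossy, weight: 7]: Out (count = 3). [count: 11, texture: rough, weight: 5]: In (count = 11). [count: 6, texture: matte, weight: 15]: Out (count = 6). [count: 6, texture: smooth, weight: 13]: Out (count = 6).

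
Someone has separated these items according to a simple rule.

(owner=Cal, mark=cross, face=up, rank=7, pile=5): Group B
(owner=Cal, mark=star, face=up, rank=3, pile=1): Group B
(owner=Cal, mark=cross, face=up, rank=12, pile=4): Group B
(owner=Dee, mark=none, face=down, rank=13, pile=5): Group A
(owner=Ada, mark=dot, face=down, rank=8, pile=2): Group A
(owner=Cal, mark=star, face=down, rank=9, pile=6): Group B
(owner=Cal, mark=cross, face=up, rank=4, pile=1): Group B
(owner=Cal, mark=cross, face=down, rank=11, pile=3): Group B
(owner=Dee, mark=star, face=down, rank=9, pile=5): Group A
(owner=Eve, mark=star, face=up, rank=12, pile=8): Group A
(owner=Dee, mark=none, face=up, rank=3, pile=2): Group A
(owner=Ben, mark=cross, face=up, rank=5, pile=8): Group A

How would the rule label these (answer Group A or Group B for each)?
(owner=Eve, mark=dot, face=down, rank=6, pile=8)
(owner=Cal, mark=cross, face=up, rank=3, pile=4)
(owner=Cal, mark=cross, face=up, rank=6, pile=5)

The pattern is that an item is 'Group A' exactly when: owner is not Cal.
Group A: (owner=Eve, mark=dot, face=down, rank=6, pile=8), since owner is Eve. Group B: (owner=Cal, mark=cross, face=up, rank=3, pile=4), since owner is Cal. Group B: (owner=Cal, mark=cross, face=up, rank=6, pile=5), since owner is Cal.

Group A, Group B, Group B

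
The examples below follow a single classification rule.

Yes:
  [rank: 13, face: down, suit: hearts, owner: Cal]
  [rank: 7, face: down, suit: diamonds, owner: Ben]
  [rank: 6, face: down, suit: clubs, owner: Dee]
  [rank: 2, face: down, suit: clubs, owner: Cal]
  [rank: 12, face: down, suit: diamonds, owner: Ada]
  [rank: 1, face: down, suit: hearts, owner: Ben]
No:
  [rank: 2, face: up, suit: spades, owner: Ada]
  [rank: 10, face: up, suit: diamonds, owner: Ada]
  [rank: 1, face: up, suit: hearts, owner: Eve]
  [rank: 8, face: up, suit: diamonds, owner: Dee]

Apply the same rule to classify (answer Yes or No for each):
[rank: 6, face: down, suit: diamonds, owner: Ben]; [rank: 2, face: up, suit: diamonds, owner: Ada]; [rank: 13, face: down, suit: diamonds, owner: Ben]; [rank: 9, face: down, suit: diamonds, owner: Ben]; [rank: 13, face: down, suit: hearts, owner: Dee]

Looking at the examples, the only property every 'Yes' case has and every 'No' case lacks is: face is down.
[rank: 6, face: down, suit: diamonds, owner: Ben]: Yes (face is down). [rank: 2, face: up, suit: diamonds, owner: Ada]: No (face is up). [rank: 13, face: down, suit: diamonds, owner: Ben]: Yes (face is down). [rank: 9, face: down, suit: diamonds, owner: Ben]: Yes (face is down). [rank: 13, face: down, suit: hearts, owner: Dee]: Yes (face is down).

Yes, No, Yes, Yes, Yes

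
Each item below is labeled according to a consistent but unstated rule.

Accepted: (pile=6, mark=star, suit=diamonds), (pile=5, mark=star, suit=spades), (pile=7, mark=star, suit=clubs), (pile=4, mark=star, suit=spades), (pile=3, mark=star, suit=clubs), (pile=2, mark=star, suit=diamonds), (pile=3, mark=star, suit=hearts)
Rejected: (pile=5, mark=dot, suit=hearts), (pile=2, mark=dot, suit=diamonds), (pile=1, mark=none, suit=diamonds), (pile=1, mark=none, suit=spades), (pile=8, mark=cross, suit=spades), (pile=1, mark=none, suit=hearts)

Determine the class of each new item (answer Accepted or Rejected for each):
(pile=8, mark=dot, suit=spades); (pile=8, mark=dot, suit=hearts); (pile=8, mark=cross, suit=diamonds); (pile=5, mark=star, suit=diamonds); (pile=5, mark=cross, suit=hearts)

Rejected, Rejected, Rejected, Accepted, Rejected

A rule that fits every label: mark is star — true of each 'Accepted' example, false of each 'Rejected' one.
(pile=8, mark=dot, suit=spades): mark is dot, does not satisfy this → Rejected.
(pile=8, mark=dot, suit=hearts): mark is dot, does not satisfy this → Rejected.
(pile=8, mark=cross, suit=diamonds): mark is cross, does not satisfy this → Rejected.
(pile=5, mark=star, suit=diamonds): mark is star, passes → Accepted.
(pile=5, mark=cross, suit=hearts): mark is cross, does not satisfy this → Rejected.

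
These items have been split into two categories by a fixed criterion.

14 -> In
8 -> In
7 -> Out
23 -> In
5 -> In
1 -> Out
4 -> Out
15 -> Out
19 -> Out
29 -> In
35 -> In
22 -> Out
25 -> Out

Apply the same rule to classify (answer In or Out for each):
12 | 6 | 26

The pattern is that an item is 'In' exactly when: ≡ 2 (mod 3).
12: Out (12 mod 3 = 0).
6: Out (6 mod 3 = 0).
26: In (26 mod 3 = 2).

Out, Out, In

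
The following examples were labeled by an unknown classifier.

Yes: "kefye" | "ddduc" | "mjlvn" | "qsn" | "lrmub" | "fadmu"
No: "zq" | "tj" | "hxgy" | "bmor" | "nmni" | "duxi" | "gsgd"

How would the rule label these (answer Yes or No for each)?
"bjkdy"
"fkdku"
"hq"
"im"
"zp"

Yes, Yes, No, No, No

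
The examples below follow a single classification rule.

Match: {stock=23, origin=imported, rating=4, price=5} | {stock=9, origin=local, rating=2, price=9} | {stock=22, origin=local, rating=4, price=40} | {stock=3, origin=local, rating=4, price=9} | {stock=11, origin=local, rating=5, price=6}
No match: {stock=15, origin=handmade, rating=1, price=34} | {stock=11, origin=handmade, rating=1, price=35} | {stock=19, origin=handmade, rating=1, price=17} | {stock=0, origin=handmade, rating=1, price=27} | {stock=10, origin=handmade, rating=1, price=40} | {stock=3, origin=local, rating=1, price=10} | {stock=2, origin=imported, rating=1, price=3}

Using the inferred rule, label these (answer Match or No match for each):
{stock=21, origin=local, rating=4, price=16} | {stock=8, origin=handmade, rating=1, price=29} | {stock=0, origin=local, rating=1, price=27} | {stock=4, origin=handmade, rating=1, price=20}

All 'Match' examples share one property — rating ≥ 2 — and every 'No match' example lacks it.
{stock=21, origin=local, rating=4, price=16} — rating = 4, hence Match. {stock=8, origin=handmade, rating=1, price=29} — rating = 1, hence No match. {stock=0, origin=local, rating=1, price=27} — rating = 1, hence No match. {stock=4, origin=handmade, rating=1, price=20} — rating = 1, hence No match.

Match, No match, No match, No match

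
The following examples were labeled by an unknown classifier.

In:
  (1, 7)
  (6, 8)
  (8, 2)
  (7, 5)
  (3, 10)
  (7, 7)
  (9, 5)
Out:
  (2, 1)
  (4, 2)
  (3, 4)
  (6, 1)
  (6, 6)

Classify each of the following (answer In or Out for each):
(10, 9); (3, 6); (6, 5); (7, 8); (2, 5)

In, Out, Out, In, Out

The distinguishing property — max ≥ 7 — holds for all the 'In' cases and none of the 'Out' cases.
(10, 9): In (max 10).
(3, 6): Out (max 6).
(6, 5): Out (max 6).
(7, 8): In (max 8).
(2, 5): Out (max 5).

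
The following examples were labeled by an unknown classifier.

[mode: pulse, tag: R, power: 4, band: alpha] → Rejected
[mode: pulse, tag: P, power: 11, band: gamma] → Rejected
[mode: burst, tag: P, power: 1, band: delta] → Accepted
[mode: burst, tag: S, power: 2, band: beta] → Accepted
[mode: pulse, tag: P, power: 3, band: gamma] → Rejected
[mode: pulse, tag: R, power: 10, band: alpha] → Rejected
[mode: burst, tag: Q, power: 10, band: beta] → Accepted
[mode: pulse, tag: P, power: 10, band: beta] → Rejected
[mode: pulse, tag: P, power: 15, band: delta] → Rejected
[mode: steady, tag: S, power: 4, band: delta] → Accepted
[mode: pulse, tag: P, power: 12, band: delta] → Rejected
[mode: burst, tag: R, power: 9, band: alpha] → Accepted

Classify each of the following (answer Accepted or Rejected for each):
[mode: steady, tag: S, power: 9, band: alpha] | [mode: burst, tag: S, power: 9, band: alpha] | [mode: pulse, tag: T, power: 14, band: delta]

Accepted, Accepted, Rejected

The classifier is using: mode is not pulse.
[mode: steady, tag: S, power: 9, band: alpha] → mode is steady → Accepted. [mode: burst, tag: S, power: 9, band: alpha] → mode is burst → Accepted. [mode: pulse, tag: T, power: 14, band: delta] → mode is pulse → Rejected.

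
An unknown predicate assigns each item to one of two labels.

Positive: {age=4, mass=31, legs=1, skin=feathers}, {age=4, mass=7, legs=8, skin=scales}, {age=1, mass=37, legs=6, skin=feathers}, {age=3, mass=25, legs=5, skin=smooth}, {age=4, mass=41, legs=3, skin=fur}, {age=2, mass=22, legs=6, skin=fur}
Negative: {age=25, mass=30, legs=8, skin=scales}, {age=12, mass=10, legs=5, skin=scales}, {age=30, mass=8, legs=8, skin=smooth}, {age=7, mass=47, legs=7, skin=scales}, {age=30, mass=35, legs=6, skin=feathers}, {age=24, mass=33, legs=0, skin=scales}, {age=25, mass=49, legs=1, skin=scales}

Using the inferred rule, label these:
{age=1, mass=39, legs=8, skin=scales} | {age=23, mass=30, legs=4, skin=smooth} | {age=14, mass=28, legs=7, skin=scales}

Rule: age ≤ 4. This holds for each 'Positive' example and fails for each 'Negative' one.

Positive, Negative, Negative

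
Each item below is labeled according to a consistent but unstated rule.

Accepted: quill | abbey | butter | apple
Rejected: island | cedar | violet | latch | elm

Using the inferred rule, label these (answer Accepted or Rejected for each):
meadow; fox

Rejected, Rejected

'Accepted' ⟺ has a double letter.
Rejected: meadow, since no doubled letter.
Rejected: fox, since no doubled letter.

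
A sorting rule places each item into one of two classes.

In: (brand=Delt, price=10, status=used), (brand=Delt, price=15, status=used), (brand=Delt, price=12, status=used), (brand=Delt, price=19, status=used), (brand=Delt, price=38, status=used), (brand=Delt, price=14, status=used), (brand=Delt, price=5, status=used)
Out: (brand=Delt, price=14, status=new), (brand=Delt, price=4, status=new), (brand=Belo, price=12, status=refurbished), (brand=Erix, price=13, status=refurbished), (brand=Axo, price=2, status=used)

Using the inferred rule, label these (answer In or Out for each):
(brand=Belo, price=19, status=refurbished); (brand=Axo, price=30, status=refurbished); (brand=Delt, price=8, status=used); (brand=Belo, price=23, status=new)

The simplest hypothesis consistent with all the labels is: brand is Delt AND status is used.
(brand=Belo, price=19, status=refurbished): brand is Belo, status is refurbished, fails this test → Out. (brand=Axo, price=30, status=refurbished): brand is Axo, status is refurbished, fails this test → Out. (brand=Delt, price=8, status=used): brand is Delt, status is used, meets the rule → In. (brand=Belo, price=23, status=new): brand is Belo, status is new, fails this test → Out.

Out, Out, In, Out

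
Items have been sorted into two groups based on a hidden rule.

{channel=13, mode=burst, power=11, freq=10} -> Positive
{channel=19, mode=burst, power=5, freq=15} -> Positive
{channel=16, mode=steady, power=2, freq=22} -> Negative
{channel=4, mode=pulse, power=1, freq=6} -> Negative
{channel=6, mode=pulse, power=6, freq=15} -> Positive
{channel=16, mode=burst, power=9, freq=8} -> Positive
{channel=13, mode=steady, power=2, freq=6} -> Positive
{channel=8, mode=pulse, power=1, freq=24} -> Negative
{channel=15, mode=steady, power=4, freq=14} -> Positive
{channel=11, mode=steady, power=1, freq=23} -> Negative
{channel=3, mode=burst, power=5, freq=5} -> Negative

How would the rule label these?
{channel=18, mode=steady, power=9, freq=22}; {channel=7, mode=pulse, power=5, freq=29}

Negative, Negative

One predicate separates the groups cleanly: channel ≥ 6 AND freq ≤ 15.
{channel=18, mode=steady, power=9, freq=22} → channel = 18, freq = 22 → Negative.
{channel=7, mode=pulse, power=5, freq=29} → channel = 7, freq = 29 → Negative.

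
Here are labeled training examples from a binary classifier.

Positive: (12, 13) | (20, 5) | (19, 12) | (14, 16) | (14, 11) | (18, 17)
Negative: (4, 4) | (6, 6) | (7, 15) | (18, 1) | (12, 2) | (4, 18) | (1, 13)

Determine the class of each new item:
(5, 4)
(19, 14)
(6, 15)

Rule: sum ≥ 25. This holds for each 'Positive' example and fails for each 'Negative' one.
(5, 4) — 5+4 = 9, hence Negative. (19, 14) — 19+14 = 33, hence Positive. (6, 15) — 6+15 = 21, hence Negative.

Negative, Positive, Negative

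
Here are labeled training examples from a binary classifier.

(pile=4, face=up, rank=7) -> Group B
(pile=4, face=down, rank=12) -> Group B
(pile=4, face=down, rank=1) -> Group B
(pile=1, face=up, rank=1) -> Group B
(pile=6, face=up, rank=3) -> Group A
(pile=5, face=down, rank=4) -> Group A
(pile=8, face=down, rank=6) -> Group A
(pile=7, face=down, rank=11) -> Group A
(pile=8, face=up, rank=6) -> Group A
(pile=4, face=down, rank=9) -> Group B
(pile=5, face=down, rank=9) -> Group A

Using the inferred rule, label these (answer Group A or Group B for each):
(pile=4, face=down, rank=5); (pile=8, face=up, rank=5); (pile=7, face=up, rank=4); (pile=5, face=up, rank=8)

The common property of the 'Group A' items is: pile ≥ 5. No 'Group B' item has it.

Group B, Group A, Group A, Group A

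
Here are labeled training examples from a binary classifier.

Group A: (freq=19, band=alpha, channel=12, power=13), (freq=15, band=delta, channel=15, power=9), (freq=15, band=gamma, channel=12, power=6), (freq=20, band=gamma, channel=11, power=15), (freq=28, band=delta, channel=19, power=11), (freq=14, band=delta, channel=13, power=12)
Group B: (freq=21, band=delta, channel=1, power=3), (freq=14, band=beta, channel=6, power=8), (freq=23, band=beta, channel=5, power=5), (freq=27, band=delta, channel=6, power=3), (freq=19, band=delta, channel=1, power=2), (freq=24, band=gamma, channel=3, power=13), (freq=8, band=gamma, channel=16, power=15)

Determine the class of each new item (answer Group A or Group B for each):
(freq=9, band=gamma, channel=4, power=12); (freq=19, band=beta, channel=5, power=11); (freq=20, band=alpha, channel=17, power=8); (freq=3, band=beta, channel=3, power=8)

One predicate separates the groups cleanly: freq ≥ 14 AND channel ≥ 11.
Group B: (freq=9, band=gamma, channel=4, power=12), since freq = 9, channel = 4. Group B: (freq=19, band=beta, channel=5, power=11), since freq = 19, channel = 5. Group A: (freq=20, band=alpha, channel=17, power=8), since freq = 20, channel = 17. Group B: (freq=3, band=beta, channel=3, power=8), since freq = 3, channel = 3.

Group B, Group B, Group A, Group B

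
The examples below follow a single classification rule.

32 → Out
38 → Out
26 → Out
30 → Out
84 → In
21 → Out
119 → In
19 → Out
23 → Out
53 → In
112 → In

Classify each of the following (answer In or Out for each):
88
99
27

In, In, Out

The rule appears to be: at least 53.
88 — 88 ≥ 53, hence In. 99 — 99 ≥ 53, hence In. 27 — 27 < 53, hence Out.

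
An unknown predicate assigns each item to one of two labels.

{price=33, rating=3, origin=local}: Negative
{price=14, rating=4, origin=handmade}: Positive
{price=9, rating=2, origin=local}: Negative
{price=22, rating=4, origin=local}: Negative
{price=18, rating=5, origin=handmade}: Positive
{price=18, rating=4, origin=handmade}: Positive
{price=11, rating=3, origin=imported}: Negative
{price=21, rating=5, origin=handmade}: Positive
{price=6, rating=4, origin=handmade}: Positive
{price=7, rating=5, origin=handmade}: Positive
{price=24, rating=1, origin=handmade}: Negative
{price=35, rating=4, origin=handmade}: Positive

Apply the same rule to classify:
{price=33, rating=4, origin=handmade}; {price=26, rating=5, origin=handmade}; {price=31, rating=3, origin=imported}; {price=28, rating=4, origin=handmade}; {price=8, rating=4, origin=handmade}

Positive, Positive, Negative, Positive, Positive

All 'Positive' examples share one property — origin is handmade AND rating ≥ 2 — and every 'Negative' example lacks it.
{price=33, rating=4, origin=handmade} → origin is handmade, rating = 4 → Positive.
{price=26, rating=5, origin=handmade} → origin is handmade, rating = 5 → Positive.
{price=31, rating=3, origin=imported} → origin is imported, rating = 3 → Negative.
{price=28, rating=4, origin=handmade} → origin is handmade, rating = 4 → Positive.
{price=8, rating=4, origin=handmade} → origin is handmade, rating = 4 → Positive.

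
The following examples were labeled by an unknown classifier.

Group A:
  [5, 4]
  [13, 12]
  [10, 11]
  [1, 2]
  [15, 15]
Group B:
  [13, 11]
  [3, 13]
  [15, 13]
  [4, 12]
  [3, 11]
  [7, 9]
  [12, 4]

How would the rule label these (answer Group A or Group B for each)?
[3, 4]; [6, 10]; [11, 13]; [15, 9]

Group A, Group B, Group B, Group B

The pattern is that an item is 'Group A' exactly when: |first − second| ≤ 1.
[3, 4] — |3−4| = 1, hence Group A.
[6, 10] — |6−10| = 4, hence Group B.
[11, 13] — |11−13| = 2, hence Group B.
[15, 9] — |15−9| = 6, hence Group B.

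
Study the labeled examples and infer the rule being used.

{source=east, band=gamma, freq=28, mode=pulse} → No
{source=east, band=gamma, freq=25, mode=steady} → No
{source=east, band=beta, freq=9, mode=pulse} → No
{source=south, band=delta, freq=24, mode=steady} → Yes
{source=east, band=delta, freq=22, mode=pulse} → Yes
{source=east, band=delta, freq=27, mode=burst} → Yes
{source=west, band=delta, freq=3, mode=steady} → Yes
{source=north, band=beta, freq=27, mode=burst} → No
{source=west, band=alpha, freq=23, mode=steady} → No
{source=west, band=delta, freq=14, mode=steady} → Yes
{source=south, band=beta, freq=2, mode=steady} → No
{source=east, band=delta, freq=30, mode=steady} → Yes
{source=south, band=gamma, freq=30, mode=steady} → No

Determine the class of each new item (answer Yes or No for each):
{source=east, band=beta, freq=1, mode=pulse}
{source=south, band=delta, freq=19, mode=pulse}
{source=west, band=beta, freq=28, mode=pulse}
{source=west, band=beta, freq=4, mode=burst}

Comparing the two groups points to one rule — band is delta.
{source=east, band=beta, freq=1, mode=pulse} → band is beta → No. {source=south, band=delta, freq=19, mode=pulse} → band is delta → Yes. {source=west, band=beta, freq=28, mode=pulse} → band is beta → No. {source=west, band=beta, freq=4, mode=burst} → band is beta → No.

No, Yes, No, No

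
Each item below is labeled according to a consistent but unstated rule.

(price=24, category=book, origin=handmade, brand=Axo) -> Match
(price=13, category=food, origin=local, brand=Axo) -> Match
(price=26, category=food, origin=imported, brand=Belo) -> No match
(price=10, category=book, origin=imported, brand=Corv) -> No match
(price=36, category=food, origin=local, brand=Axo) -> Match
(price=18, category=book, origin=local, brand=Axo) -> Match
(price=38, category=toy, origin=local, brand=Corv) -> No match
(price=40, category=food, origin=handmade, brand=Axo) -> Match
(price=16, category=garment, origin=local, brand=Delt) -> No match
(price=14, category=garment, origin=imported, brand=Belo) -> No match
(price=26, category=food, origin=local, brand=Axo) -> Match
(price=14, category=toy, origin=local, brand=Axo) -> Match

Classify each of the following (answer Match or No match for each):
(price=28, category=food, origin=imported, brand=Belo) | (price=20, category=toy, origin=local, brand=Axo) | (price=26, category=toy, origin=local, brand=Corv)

The simplest hypothesis consistent with all the labels is: brand is Axo.
(price=28, category=food, origin=imported, brand=Belo) — brand is Belo, hence No match.
(price=20, category=toy, origin=local, brand=Axo) — brand is Axo, hence Match.
(price=26, category=toy, origin=local, brand=Corv) — brand is Corv, hence No match.

No match, Match, No match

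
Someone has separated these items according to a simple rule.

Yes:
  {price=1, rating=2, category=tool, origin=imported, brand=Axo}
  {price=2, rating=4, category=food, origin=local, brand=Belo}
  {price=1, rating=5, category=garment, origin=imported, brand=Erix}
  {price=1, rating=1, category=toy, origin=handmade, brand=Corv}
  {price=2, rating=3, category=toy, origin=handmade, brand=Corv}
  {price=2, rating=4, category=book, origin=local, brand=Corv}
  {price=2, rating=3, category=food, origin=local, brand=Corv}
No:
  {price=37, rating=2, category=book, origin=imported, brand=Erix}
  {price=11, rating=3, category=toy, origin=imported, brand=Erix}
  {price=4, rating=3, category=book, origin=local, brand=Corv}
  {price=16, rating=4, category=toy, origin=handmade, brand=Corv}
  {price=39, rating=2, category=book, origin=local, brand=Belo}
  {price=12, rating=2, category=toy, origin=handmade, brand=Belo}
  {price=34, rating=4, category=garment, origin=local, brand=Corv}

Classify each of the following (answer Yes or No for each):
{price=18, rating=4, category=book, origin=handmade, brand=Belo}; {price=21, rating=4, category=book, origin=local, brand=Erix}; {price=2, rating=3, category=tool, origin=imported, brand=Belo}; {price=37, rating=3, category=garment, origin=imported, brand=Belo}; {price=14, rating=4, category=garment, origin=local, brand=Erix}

'Yes' ⟺ price ≤ 2.
No: {price=18, rating=4, category=book, origin=handmade, brand=Belo}, since price = 18. No: {price=21, rating=4, category=book, origin=local, brand=Erix}, since price = 21. Yes: {price=2, rating=3, category=tool, origin=imported, brand=Belo}, since price = 2. No: {price=37, rating=3, category=garment, origin=imported, brand=Belo}, since price = 37. No: {price=14, rating=4, category=garment, origin=local, brand=Erix}, since price = 14.

No, No, Yes, No, No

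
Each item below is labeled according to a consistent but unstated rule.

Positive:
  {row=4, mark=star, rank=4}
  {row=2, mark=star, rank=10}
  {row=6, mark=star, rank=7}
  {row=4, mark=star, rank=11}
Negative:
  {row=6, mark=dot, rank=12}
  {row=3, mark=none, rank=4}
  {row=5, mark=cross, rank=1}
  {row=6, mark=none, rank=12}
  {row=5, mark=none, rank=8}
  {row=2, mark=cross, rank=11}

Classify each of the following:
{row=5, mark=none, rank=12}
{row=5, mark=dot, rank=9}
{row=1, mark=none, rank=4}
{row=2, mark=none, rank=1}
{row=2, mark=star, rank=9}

Comparing the two groups points to one rule — mark is star.
{row=5, mark=none, rank=12}: mark is none — does not pass, so Negative. {row=5, mark=dot, rank=9}: mark is dot — does not pass, so Negative. {row=1, mark=none, rank=4}: mark is none — does not pass, so Negative. {row=2, mark=none, rank=1}: mark is none — does not pass, so Negative. {row=2, mark=star, rank=9}: mark is star — matches, so Positive.

Negative, Negative, Negative, Negative, Positive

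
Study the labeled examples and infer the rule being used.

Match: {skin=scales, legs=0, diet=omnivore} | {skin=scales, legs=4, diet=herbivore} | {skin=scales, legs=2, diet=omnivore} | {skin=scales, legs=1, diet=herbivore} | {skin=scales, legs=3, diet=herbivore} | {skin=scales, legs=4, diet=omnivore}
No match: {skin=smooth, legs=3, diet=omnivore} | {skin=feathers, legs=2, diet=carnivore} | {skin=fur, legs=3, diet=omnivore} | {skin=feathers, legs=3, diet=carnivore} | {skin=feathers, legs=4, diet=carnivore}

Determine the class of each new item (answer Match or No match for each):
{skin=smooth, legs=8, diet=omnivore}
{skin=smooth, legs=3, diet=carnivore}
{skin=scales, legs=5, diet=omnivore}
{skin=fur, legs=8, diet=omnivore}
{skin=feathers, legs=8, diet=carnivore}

No match, No match, Match, No match, No match

All 'Match' examples share one property — skin is scales — and every 'No match' example lacks it.
{skin=smooth, legs=8, diet=omnivore} → skin is smooth → No match.
{skin=smooth, legs=3, diet=carnivore} → skin is smooth → No match.
{skin=scales, legs=5, diet=omnivore} → skin is scales → Match.
{skin=fur, legs=8, diet=omnivore} → skin is fur → No match.
{skin=feathers, legs=8, diet=carnivore} → skin is feathers → No match.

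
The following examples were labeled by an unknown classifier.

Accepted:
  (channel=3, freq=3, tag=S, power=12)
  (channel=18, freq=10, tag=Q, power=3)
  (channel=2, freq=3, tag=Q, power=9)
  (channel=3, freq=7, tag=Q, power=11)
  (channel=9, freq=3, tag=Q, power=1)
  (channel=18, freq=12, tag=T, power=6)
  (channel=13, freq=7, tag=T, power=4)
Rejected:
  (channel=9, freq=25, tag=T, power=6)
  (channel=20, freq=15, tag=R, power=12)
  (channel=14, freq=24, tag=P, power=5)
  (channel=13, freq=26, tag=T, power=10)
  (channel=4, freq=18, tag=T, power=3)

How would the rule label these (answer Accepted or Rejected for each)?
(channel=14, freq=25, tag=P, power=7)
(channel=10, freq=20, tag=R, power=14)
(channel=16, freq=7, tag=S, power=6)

Rejected, Rejected, Accepted

The rule appears to be: freq ≤ 12.
(channel=14, freq=25, tag=P, power=7) → freq = 25 → Rejected. (channel=10, freq=20, tag=R, power=14) → freq = 20 → Rejected. (channel=16, freq=7, tag=S, power=6) → freq = 7 → Accepted.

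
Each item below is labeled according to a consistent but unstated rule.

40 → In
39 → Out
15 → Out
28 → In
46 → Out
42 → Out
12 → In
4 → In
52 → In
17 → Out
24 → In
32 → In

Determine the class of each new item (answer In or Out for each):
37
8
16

The rule appears to be: multiple of 4.
37 — 37 = 4·9 + 1, hence Out.
8 — 8 = 4·2, hence In.
16 — 16 = 4·4, hence In.

Out, In, In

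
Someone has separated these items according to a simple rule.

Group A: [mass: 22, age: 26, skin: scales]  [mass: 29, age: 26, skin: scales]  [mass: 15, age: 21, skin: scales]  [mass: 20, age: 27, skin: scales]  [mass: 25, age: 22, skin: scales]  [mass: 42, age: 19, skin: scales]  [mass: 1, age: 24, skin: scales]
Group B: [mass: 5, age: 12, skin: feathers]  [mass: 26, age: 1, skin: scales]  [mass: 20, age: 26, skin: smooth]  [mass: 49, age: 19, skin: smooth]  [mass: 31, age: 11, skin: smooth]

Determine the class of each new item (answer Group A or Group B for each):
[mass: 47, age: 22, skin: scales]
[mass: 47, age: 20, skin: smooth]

The distinguishing property — skin is scales AND age ≥ 11 — holds for all the 'Group A' cases and none of the 'Group B' cases.
[mass: 47, age: 22, skin: scales] — skin is scales, age = 22, hence Group A. [mass: 47, age: 20, skin: smooth] — skin is smooth, age = 20, hence Group B.

Group A, Group B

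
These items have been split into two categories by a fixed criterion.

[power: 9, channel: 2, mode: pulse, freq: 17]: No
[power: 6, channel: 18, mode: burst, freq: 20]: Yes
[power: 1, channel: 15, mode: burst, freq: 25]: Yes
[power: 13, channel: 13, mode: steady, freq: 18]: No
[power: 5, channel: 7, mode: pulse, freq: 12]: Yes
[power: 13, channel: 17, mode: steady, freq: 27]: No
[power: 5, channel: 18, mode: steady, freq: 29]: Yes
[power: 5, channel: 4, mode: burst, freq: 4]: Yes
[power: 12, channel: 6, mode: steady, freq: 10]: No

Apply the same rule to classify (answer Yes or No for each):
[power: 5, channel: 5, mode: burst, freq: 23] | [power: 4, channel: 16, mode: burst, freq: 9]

Yes, Yes

The common property of the 'Yes' items is: power ≤ 6. No 'No' item has it.
Yes: [power: 5, channel: 5, mode: burst, freq: 23], since power = 5. Yes: [power: 4, channel: 16, mode: burst, freq: 9], since power = 4.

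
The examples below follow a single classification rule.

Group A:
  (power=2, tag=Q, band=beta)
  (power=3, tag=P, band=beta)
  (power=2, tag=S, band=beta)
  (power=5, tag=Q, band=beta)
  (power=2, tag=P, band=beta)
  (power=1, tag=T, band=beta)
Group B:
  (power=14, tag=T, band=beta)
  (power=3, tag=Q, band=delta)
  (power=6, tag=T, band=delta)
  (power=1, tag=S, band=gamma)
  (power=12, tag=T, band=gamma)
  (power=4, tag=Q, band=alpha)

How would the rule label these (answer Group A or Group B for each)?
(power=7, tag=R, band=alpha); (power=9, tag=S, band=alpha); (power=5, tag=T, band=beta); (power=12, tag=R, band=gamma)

The common property of the 'Group A' items is: band is beta AND power ≤ 5. No 'Group B' item has it.
(power=7, tag=R, band=alpha): Group B (band is alpha, power = 7). (power=9, tag=S, band=alpha): Group B (band is alpha, power = 9). (power=5, tag=T, band=beta): Group A (band is beta, power = 5). (power=12, tag=R, band=gamma): Group B (band is gamma, power = 12).

Group B, Group B, Group A, Group B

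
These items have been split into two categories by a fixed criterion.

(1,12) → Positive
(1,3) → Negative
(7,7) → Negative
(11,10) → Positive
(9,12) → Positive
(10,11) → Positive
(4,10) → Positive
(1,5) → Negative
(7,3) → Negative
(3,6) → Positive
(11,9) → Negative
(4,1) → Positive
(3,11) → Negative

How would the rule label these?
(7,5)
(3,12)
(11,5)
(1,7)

Rule: product is even. This holds for each 'Positive' example and fails for each 'Negative' one.
(7,5) → 7·5 = 35 → Negative. (3,12) → 3·12 = 36 → Positive. (11,5) → 11·5 = 55 → Negative. (1,7) → 1·7 = 7 → Negative.

Negative, Positive, Negative, Negative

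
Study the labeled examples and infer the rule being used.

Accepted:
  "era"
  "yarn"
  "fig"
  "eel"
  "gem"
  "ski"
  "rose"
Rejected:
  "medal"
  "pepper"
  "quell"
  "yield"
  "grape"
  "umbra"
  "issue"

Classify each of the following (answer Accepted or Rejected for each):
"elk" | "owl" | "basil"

All 'Accepted' examples share one property — length ≤ 4 — and every 'Rejected' example lacks it.
"elk": length 3 — matches, so Accepted.
"owl": length 3 — matches, so Accepted.
"basil": length 5 — does not fit, so Rejected.

Accepted, Accepted, Rejected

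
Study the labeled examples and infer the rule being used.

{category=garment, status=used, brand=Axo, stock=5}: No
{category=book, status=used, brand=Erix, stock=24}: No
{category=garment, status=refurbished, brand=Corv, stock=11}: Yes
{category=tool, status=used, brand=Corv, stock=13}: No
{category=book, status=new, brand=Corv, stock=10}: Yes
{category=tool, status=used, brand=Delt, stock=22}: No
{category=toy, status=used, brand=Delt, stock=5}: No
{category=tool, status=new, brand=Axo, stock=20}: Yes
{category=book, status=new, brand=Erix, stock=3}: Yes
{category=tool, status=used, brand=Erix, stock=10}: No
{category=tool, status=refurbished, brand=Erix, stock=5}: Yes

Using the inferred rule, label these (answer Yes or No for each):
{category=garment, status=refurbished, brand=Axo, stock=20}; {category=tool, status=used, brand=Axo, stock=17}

The rule appears to be: status is not used.

Yes, No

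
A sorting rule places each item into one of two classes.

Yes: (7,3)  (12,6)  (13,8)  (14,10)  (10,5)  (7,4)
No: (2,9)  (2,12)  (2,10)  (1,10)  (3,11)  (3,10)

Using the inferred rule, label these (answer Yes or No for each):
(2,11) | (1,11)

No, No

The simplest hypothesis consistent with all the labels is: first > second.
No: (2,11), since 2 < 11.
No: (1,11), since 1 < 11.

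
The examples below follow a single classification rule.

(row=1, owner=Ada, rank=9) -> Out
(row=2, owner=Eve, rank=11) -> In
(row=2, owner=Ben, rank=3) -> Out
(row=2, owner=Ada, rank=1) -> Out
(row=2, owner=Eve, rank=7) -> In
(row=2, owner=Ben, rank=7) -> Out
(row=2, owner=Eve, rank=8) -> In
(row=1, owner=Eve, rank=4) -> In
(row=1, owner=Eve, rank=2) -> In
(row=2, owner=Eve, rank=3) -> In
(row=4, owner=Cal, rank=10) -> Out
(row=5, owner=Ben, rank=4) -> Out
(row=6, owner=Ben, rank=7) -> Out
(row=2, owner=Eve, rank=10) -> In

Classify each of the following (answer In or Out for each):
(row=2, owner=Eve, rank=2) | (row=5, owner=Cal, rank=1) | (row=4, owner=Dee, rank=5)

Checking candidate rules against both groups, what survives is: owner is Eve.
(row=2, owner=Eve, rank=2) → owner is Eve → In. (row=5, owner=Cal, rank=1) → owner is Cal → Out. (row=4, owner=Dee, rank=5) → owner is Dee → Out.

In, Out, Out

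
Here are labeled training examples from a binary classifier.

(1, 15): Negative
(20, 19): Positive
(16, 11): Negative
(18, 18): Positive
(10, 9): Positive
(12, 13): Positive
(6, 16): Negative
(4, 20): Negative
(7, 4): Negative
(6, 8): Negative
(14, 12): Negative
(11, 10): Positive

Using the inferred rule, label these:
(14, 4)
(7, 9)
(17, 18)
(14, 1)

Negative, Negative, Positive, Negative

The classifier is using: |first − second| ≤ 1.
Negative: (14, 4), since |14−4| = 10. Negative: (7, 9), since |7−9| = 2. Positive: (17, 18), since |17−18| = 1. Negative: (14, 1), since |14−1| = 13.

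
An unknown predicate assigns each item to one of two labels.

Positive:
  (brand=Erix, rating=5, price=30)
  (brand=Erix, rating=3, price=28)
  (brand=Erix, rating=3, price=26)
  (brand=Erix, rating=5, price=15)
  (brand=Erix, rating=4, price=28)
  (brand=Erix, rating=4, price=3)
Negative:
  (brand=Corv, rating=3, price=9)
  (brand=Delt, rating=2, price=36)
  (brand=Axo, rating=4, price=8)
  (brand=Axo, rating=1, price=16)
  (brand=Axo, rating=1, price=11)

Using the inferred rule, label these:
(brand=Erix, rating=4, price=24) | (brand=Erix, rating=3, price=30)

Positive, Positive

The pattern is that an item is 'Positive' exactly when: brand is Erix.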